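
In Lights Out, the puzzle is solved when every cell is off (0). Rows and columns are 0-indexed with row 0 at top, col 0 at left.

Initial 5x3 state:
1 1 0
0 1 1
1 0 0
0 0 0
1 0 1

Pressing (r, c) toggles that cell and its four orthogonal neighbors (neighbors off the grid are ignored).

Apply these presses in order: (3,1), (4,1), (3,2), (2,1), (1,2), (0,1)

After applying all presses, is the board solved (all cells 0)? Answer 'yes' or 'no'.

After press 1 at (3,1):
1 1 0
0 1 1
1 1 0
1 1 1
1 1 1

After press 2 at (4,1):
1 1 0
0 1 1
1 1 0
1 0 1
0 0 0

After press 3 at (3,2):
1 1 0
0 1 1
1 1 1
1 1 0
0 0 1

After press 4 at (2,1):
1 1 0
0 0 1
0 0 0
1 0 0
0 0 1

After press 5 at (1,2):
1 1 1
0 1 0
0 0 1
1 0 0
0 0 1

After press 6 at (0,1):
0 0 0
0 0 0
0 0 1
1 0 0
0 0 1

Lights still on: 3

Answer: no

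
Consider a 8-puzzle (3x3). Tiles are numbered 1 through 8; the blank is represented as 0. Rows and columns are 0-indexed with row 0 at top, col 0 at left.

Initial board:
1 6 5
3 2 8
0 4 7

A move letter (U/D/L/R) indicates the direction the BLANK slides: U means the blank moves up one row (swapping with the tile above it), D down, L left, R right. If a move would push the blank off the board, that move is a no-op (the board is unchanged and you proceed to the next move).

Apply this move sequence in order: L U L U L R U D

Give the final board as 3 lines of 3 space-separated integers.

After move 1 (L):
1 6 5
3 2 8
0 4 7

After move 2 (U):
1 6 5
0 2 8
3 4 7

After move 3 (L):
1 6 5
0 2 8
3 4 7

After move 4 (U):
0 6 5
1 2 8
3 4 7

After move 5 (L):
0 6 5
1 2 8
3 4 7

After move 6 (R):
6 0 5
1 2 8
3 4 7

After move 7 (U):
6 0 5
1 2 8
3 4 7

After move 8 (D):
6 2 5
1 0 8
3 4 7

Answer: 6 2 5
1 0 8
3 4 7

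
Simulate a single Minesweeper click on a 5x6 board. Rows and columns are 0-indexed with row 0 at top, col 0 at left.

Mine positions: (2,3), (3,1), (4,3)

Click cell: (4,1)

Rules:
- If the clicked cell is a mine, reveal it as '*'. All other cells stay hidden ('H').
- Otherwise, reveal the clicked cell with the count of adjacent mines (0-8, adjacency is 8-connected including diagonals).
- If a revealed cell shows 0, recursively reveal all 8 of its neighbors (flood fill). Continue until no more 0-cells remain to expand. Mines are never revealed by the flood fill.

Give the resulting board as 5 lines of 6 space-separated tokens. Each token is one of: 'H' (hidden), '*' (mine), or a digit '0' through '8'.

H H H H H H
H H H H H H
H H H H H H
H H H H H H
H 1 H H H H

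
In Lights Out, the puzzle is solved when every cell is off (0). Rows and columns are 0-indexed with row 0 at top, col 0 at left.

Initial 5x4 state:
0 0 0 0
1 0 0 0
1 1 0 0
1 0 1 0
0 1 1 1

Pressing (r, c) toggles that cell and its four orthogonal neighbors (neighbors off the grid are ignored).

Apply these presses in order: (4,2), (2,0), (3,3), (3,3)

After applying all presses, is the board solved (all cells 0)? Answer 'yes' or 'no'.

After press 1 at (4,2):
0 0 0 0
1 0 0 0
1 1 0 0
1 0 0 0
0 0 0 0

After press 2 at (2,0):
0 0 0 0
0 0 0 0
0 0 0 0
0 0 0 0
0 0 0 0

After press 3 at (3,3):
0 0 0 0
0 0 0 0
0 0 0 1
0 0 1 1
0 0 0 1

After press 4 at (3,3):
0 0 0 0
0 0 0 0
0 0 0 0
0 0 0 0
0 0 0 0

Lights still on: 0

Answer: yes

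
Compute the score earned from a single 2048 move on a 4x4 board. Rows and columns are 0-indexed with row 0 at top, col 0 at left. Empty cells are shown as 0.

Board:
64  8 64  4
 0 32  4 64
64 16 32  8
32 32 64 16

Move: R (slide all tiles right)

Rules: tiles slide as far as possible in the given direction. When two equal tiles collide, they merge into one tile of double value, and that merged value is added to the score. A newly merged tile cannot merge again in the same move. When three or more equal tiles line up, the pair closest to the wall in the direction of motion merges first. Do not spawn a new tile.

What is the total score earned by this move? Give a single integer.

Slide right:
row 0: [64, 8, 64, 4] -> [64, 8, 64, 4]  score +0 (running 0)
row 1: [0, 32, 4, 64] -> [0, 32, 4, 64]  score +0 (running 0)
row 2: [64, 16, 32, 8] -> [64, 16, 32, 8]  score +0 (running 0)
row 3: [32, 32, 64, 16] -> [0, 64, 64, 16]  score +64 (running 64)
Board after move:
64  8 64  4
 0 32  4 64
64 16 32  8
 0 64 64 16

Answer: 64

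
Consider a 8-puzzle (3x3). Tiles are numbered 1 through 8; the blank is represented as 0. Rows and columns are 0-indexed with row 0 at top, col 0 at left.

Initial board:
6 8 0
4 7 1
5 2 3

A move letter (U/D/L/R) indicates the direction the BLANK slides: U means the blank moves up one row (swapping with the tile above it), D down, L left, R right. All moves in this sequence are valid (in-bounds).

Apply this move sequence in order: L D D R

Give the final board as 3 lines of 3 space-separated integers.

After move 1 (L):
6 0 8
4 7 1
5 2 3

After move 2 (D):
6 7 8
4 0 1
5 2 3

After move 3 (D):
6 7 8
4 2 1
5 0 3

After move 4 (R):
6 7 8
4 2 1
5 3 0

Answer: 6 7 8
4 2 1
5 3 0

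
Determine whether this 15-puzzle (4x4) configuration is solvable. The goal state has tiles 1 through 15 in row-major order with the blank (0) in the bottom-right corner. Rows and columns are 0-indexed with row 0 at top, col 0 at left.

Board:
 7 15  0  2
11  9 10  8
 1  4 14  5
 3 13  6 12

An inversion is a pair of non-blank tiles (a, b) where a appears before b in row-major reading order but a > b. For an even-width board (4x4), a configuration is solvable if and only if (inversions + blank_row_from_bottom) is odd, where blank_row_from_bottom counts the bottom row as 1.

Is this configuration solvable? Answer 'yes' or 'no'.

Answer: no

Derivation:
Inversions: 54
Blank is in row 0 (0-indexed from top), which is row 4 counting from the bottom (bottom = 1).
54 + 4 = 58, which is even, so the puzzle is not solvable.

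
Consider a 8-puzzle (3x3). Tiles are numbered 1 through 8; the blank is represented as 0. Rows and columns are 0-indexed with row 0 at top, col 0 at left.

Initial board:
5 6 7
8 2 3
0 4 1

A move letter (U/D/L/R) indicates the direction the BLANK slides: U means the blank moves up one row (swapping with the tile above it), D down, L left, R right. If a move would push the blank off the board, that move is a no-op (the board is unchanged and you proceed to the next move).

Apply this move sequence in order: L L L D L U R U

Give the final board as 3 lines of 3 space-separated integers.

After move 1 (L):
5 6 7
8 2 3
0 4 1

After move 2 (L):
5 6 7
8 2 3
0 4 1

After move 3 (L):
5 6 7
8 2 3
0 4 1

After move 4 (D):
5 6 7
8 2 3
0 4 1

After move 5 (L):
5 6 7
8 2 3
0 4 1

After move 6 (U):
5 6 7
0 2 3
8 4 1

After move 7 (R):
5 6 7
2 0 3
8 4 1

After move 8 (U):
5 0 7
2 6 3
8 4 1

Answer: 5 0 7
2 6 3
8 4 1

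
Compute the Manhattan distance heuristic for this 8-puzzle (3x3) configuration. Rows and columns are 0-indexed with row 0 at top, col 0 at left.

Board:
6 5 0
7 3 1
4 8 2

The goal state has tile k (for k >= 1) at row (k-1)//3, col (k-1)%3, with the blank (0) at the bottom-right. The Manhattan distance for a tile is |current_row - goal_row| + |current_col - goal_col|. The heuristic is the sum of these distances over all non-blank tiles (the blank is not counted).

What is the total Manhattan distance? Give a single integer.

Answer: 14

Derivation:
Tile 6: (0,0)->(1,2) = 3
Tile 5: (0,1)->(1,1) = 1
Tile 7: (1,0)->(2,0) = 1
Tile 3: (1,1)->(0,2) = 2
Tile 1: (1,2)->(0,0) = 3
Tile 4: (2,0)->(1,0) = 1
Tile 8: (2,1)->(2,1) = 0
Tile 2: (2,2)->(0,1) = 3
Sum: 3 + 1 + 1 + 2 + 3 + 1 + 0 + 3 = 14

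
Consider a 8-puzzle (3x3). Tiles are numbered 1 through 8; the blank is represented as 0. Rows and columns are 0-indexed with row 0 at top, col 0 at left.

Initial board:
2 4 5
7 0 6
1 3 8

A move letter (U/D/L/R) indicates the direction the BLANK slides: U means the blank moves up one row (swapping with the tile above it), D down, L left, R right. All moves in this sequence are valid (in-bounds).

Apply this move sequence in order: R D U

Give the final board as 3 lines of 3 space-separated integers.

Answer: 2 4 5
7 6 0
1 3 8

Derivation:
After move 1 (R):
2 4 5
7 6 0
1 3 8

After move 2 (D):
2 4 5
7 6 8
1 3 0

After move 3 (U):
2 4 5
7 6 0
1 3 8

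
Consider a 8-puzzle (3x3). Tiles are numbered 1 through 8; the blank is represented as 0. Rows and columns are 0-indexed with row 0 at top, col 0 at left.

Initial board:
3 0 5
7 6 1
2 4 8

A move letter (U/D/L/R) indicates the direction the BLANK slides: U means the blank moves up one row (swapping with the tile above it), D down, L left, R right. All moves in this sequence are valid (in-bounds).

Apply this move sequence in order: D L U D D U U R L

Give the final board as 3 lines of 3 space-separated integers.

Answer: 0 6 5
3 7 1
2 4 8

Derivation:
After move 1 (D):
3 6 5
7 0 1
2 4 8

After move 2 (L):
3 6 5
0 7 1
2 4 8

After move 3 (U):
0 6 5
3 7 1
2 4 8

After move 4 (D):
3 6 5
0 7 1
2 4 8

After move 5 (D):
3 6 5
2 7 1
0 4 8

After move 6 (U):
3 6 5
0 7 1
2 4 8

After move 7 (U):
0 6 5
3 7 1
2 4 8

After move 8 (R):
6 0 5
3 7 1
2 4 8

After move 9 (L):
0 6 5
3 7 1
2 4 8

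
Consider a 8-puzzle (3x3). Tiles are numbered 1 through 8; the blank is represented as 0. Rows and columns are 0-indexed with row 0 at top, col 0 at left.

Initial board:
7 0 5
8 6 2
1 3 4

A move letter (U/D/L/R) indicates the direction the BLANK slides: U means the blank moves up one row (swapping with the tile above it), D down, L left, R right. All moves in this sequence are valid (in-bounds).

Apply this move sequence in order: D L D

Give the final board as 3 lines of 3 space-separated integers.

After move 1 (D):
7 6 5
8 0 2
1 3 4

After move 2 (L):
7 6 5
0 8 2
1 3 4

After move 3 (D):
7 6 5
1 8 2
0 3 4

Answer: 7 6 5
1 8 2
0 3 4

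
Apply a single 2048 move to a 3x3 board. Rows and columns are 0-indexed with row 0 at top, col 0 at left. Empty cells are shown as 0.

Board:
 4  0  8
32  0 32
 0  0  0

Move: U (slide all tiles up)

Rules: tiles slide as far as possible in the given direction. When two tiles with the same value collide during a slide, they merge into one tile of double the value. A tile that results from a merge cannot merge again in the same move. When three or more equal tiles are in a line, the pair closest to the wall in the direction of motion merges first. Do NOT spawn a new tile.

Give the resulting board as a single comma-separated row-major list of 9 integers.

Answer: 4, 0, 8, 32, 0, 32, 0, 0, 0

Derivation:
Slide up:
col 0: [4, 32, 0] -> [4, 32, 0]
col 1: [0, 0, 0] -> [0, 0, 0]
col 2: [8, 32, 0] -> [8, 32, 0]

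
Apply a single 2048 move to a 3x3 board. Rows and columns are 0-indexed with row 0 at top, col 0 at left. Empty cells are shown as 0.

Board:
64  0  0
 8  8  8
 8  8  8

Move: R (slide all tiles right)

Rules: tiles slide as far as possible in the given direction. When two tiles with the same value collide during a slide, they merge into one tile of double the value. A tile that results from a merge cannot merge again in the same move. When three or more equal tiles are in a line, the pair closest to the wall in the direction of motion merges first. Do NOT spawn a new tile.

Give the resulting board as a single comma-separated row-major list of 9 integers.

Slide right:
row 0: [64, 0, 0] -> [0, 0, 64]
row 1: [8, 8, 8] -> [0, 8, 16]
row 2: [8, 8, 8] -> [0, 8, 16]

Answer: 0, 0, 64, 0, 8, 16, 0, 8, 16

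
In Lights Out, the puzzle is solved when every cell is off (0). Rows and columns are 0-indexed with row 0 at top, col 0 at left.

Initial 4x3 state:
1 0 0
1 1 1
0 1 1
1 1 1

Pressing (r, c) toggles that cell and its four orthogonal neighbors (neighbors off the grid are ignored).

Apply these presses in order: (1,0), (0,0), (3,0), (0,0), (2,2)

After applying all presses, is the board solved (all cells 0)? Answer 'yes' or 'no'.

After press 1 at (1,0):
0 0 0
0 0 1
1 1 1
1 1 1

After press 2 at (0,0):
1 1 0
1 0 1
1 1 1
1 1 1

After press 3 at (3,0):
1 1 0
1 0 1
0 1 1
0 0 1

After press 4 at (0,0):
0 0 0
0 0 1
0 1 1
0 0 1

After press 5 at (2,2):
0 0 0
0 0 0
0 0 0
0 0 0

Lights still on: 0

Answer: yes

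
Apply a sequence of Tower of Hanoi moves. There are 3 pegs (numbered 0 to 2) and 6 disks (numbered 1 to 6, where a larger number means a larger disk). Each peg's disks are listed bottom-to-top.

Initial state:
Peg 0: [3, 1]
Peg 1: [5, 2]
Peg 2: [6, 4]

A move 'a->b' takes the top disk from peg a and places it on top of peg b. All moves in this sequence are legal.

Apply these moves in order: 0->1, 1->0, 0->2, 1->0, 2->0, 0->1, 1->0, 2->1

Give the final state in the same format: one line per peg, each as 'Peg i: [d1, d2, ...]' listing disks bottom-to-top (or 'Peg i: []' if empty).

After move 1 (0->1):
Peg 0: [3]
Peg 1: [5, 2, 1]
Peg 2: [6, 4]

After move 2 (1->0):
Peg 0: [3, 1]
Peg 1: [5, 2]
Peg 2: [6, 4]

After move 3 (0->2):
Peg 0: [3]
Peg 1: [5, 2]
Peg 2: [6, 4, 1]

After move 4 (1->0):
Peg 0: [3, 2]
Peg 1: [5]
Peg 2: [6, 4, 1]

After move 5 (2->0):
Peg 0: [3, 2, 1]
Peg 1: [5]
Peg 2: [6, 4]

After move 6 (0->1):
Peg 0: [3, 2]
Peg 1: [5, 1]
Peg 2: [6, 4]

After move 7 (1->0):
Peg 0: [3, 2, 1]
Peg 1: [5]
Peg 2: [6, 4]

After move 8 (2->1):
Peg 0: [3, 2, 1]
Peg 1: [5, 4]
Peg 2: [6]

Answer: Peg 0: [3, 2, 1]
Peg 1: [5, 4]
Peg 2: [6]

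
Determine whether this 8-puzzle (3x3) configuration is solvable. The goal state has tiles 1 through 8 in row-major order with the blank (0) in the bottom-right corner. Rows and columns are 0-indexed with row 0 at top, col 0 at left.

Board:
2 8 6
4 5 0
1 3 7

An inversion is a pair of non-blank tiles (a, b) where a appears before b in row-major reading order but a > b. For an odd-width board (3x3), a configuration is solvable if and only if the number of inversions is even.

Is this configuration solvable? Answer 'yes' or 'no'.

Answer: no

Derivation:
Inversions (pairs i<j in row-major order where tile[i] > tile[j] > 0): 15
15 is odd, so the puzzle is not solvable.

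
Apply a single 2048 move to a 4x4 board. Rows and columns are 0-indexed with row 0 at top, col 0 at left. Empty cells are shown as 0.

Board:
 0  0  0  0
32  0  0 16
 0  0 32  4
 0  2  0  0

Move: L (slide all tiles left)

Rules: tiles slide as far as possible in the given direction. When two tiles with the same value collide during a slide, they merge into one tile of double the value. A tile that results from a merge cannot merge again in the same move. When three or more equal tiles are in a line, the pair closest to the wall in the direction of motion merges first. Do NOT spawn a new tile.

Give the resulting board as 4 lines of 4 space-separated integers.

Slide left:
row 0: [0, 0, 0, 0] -> [0, 0, 0, 0]
row 1: [32, 0, 0, 16] -> [32, 16, 0, 0]
row 2: [0, 0, 32, 4] -> [32, 4, 0, 0]
row 3: [0, 2, 0, 0] -> [2, 0, 0, 0]

Answer:  0  0  0  0
32 16  0  0
32  4  0  0
 2  0  0  0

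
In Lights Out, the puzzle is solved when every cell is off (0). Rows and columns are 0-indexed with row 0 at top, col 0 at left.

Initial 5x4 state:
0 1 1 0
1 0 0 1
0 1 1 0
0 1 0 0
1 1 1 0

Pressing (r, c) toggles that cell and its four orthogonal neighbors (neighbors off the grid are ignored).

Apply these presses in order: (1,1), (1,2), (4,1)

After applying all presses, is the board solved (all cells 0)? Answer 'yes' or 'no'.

Answer: yes

Derivation:
After press 1 at (1,1):
0 0 1 0
0 1 1 1
0 0 1 0
0 1 0 0
1 1 1 0

After press 2 at (1,2):
0 0 0 0
0 0 0 0
0 0 0 0
0 1 0 0
1 1 1 0

After press 3 at (4,1):
0 0 0 0
0 0 0 0
0 0 0 0
0 0 0 0
0 0 0 0

Lights still on: 0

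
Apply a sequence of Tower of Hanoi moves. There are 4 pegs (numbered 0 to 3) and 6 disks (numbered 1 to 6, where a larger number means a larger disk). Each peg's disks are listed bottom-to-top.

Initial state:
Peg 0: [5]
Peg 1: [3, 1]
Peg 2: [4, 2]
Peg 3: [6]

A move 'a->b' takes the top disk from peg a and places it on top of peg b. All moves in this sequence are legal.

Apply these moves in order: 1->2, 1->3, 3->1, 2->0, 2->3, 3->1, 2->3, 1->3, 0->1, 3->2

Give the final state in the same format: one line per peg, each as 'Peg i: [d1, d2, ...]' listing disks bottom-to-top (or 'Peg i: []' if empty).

After move 1 (1->2):
Peg 0: [5]
Peg 1: [3]
Peg 2: [4, 2, 1]
Peg 3: [6]

After move 2 (1->3):
Peg 0: [5]
Peg 1: []
Peg 2: [4, 2, 1]
Peg 3: [6, 3]

After move 3 (3->1):
Peg 0: [5]
Peg 1: [3]
Peg 2: [4, 2, 1]
Peg 3: [6]

After move 4 (2->0):
Peg 0: [5, 1]
Peg 1: [3]
Peg 2: [4, 2]
Peg 3: [6]

After move 5 (2->3):
Peg 0: [5, 1]
Peg 1: [3]
Peg 2: [4]
Peg 3: [6, 2]

After move 6 (3->1):
Peg 0: [5, 1]
Peg 1: [3, 2]
Peg 2: [4]
Peg 3: [6]

After move 7 (2->3):
Peg 0: [5, 1]
Peg 1: [3, 2]
Peg 2: []
Peg 3: [6, 4]

After move 8 (1->3):
Peg 0: [5, 1]
Peg 1: [3]
Peg 2: []
Peg 3: [6, 4, 2]

After move 9 (0->1):
Peg 0: [5]
Peg 1: [3, 1]
Peg 2: []
Peg 3: [6, 4, 2]

After move 10 (3->2):
Peg 0: [5]
Peg 1: [3, 1]
Peg 2: [2]
Peg 3: [6, 4]

Answer: Peg 0: [5]
Peg 1: [3, 1]
Peg 2: [2]
Peg 3: [6, 4]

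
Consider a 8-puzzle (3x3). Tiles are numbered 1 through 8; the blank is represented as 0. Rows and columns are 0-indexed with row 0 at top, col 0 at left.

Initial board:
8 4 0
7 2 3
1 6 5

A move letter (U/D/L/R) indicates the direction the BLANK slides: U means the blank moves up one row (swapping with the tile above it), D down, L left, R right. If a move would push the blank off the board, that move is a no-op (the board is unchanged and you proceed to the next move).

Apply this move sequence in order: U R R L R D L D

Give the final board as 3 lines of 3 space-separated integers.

Answer: 8 4 3
7 6 2
1 0 5

Derivation:
After move 1 (U):
8 4 0
7 2 3
1 6 5

After move 2 (R):
8 4 0
7 2 3
1 6 5

After move 3 (R):
8 4 0
7 2 3
1 6 5

After move 4 (L):
8 0 4
7 2 3
1 6 5

After move 5 (R):
8 4 0
7 2 3
1 6 5

After move 6 (D):
8 4 3
7 2 0
1 6 5

After move 7 (L):
8 4 3
7 0 2
1 6 5

After move 8 (D):
8 4 3
7 6 2
1 0 5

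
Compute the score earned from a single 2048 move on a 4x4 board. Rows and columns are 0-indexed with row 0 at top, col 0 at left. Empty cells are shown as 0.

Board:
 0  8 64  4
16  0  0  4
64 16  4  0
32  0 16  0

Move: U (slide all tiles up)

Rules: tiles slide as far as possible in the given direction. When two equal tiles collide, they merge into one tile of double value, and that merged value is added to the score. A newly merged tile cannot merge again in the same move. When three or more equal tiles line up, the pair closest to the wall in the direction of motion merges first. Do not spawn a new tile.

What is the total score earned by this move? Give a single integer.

Answer: 8

Derivation:
Slide up:
col 0: [0, 16, 64, 32] -> [16, 64, 32, 0]  score +0 (running 0)
col 1: [8, 0, 16, 0] -> [8, 16, 0, 0]  score +0 (running 0)
col 2: [64, 0, 4, 16] -> [64, 4, 16, 0]  score +0 (running 0)
col 3: [4, 4, 0, 0] -> [8, 0, 0, 0]  score +8 (running 8)
Board after move:
16  8 64  8
64 16  4  0
32  0 16  0
 0  0  0  0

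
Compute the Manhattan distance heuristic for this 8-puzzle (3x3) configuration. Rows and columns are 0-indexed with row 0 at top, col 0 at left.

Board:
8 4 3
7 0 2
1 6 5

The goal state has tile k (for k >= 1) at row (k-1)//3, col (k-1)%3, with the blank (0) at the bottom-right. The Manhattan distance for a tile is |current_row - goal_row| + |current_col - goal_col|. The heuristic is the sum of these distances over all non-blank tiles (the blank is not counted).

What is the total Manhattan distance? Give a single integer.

Tile 8: (0,0)->(2,1) = 3
Tile 4: (0,1)->(1,0) = 2
Tile 3: (0,2)->(0,2) = 0
Tile 7: (1,0)->(2,0) = 1
Tile 2: (1,2)->(0,1) = 2
Tile 1: (2,0)->(0,0) = 2
Tile 6: (2,1)->(1,2) = 2
Tile 5: (2,2)->(1,1) = 2
Sum: 3 + 2 + 0 + 1 + 2 + 2 + 2 + 2 = 14

Answer: 14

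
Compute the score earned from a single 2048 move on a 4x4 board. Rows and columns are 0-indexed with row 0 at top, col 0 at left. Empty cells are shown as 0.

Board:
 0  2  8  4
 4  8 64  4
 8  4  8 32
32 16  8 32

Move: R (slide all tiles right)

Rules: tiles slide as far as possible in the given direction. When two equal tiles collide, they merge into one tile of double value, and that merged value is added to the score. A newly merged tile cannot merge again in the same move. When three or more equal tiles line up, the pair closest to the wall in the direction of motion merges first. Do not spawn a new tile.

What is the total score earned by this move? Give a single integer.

Answer: 0

Derivation:
Slide right:
row 0: [0, 2, 8, 4] -> [0, 2, 8, 4]  score +0 (running 0)
row 1: [4, 8, 64, 4] -> [4, 8, 64, 4]  score +0 (running 0)
row 2: [8, 4, 8, 32] -> [8, 4, 8, 32]  score +0 (running 0)
row 3: [32, 16, 8, 32] -> [32, 16, 8, 32]  score +0 (running 0)
Board after move:
 0  2  8  4
 4  8 64  4
 8  4  8 32
32 16  8 32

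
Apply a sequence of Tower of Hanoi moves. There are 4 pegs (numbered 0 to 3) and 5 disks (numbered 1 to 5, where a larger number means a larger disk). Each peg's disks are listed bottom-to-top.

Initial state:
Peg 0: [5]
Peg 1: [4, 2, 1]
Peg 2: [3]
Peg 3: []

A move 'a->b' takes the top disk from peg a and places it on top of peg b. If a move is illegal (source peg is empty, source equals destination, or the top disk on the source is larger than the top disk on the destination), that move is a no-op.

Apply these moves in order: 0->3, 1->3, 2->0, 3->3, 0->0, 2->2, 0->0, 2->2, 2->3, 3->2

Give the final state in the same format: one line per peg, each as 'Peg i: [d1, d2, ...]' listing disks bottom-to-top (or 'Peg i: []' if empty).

Answer: Peg 0: [3]
Peg 1: [4, 2]
Peg 2: [1]
Peg 3: [5]

Derivation:
After move 1 (0->3):
Peg 0: []
Peg 1: [4, 2, 1]
Peg 2: [3]
Peg 3: [5]

After move 2 (1->3):
Peg 0: []
Peg 1: [4, 2]
Peg 2: [3]
Peg 3: [5, 1]

After move 3 (2->0):
Peg 0: [3]
Peg 1: [4, 2]
Peg 2: []
Peg 3: [5, 1]

After move 4 (3->3):
Peg 0: [3]
Peg 1: [4, 2]
Peg 2: []
Peg 3: [5, 1]

After move 5 (0->0):
Peg 0: [3]
Peg 1: [4, 2]
Peg 2: []
Peg 3: [5, 1]

After move 6 (2->2):
Peg 0: [3]
Peg 1: [4, 2]
Peg 2: []
Peg 3: [5, 1]

After move 7 (0->0):
Peg 0: [3]
Peg 1: [4, 2]
Peg 2: []
Peg 3: [5, 1]

After move 8 (2->2):
Peg 0: [3]
Peg 1: [4, 2]
Peg 2: []
Peg 3: [5, 1]

After move 9 (2->3):
Peg 0: [3]
Peg 1: [4, 2]
Peg 2: []
Peg 3: [5, 1]

After move 10 (3->2):
Peg 0: [3]
Peg 1: [4, 2]
Peg 2: [1]
Peg 3: [5]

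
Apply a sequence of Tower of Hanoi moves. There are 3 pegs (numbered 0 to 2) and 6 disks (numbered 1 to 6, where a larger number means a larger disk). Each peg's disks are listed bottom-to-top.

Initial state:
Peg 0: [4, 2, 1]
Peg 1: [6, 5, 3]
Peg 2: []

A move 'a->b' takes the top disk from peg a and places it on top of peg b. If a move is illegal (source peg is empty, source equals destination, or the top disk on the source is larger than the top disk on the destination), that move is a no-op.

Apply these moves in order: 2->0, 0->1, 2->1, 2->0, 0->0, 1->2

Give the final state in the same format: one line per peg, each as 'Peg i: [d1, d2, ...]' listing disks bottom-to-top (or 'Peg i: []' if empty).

After move 1 (2->0):
Peg 0: [4, 2, 1]
Peg 1: [6, 5, 3]
Peg 2: []

After move 2 (0->1):
Peg 0: [4, 2]
Peg 1: [6, 5, 3, 1]
Peg 2: []

After move 3 (2->1):
Peg 0: [4, 2]
Peg 1: [6, 5, 3, 1]
Peg 2: []

After move 4 (2->0):
Peg 0: [4, 2]
Peg 1: [6, 5, 3, 1]
Peg 2: []

After move 5 (0->0):
Peg 0: [4, 2]
Peg 1: [6, 5, 3, 1]
Peg 2: []

After move 6 (1->2):
Peg 0: [4, 2]
Peg 1: [6, 5, 3]
Peg 2: [1]

Answer: Peg 0: [4, 2]
Peg 1: [6, 5, 3]
Peg 2: [1]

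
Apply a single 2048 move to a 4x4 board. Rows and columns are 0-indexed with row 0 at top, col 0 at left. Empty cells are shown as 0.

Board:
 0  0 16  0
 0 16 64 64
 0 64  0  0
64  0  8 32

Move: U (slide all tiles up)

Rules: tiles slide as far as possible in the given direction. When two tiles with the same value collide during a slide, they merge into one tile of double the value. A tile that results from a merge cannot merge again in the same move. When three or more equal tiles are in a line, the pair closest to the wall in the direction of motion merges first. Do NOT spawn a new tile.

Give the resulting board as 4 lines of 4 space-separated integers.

Answer: 64 16 16 64
 0 64 64 32
 0  0  8  0
 0  0  0  0

Derivation:
Slide up:
col 0: [0, 0, 0, 64] -> [64, 0, 0, 0]
col 1: [0, 16, 64, 0] -> [16, 64, 0, 0]
col 2: [16, 64, 0, 8] -> [16, 64, 8, 0]
col 3: [0, 64, 0, 32] -> [64, 32, 0, 0]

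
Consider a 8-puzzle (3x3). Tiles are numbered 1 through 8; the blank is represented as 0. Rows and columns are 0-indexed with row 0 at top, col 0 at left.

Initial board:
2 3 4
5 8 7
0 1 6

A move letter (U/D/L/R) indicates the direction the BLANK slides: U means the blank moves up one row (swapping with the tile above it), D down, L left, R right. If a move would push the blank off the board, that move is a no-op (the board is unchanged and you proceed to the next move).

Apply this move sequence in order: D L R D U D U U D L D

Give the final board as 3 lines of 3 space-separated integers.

Answer: 2 3 4
1 5 7
0 8 6

Derivation:
After move 1 (D):
2 3 4
5 8 7
0 1 6

After move 2 (L):
2 3 4
5 8 7
0 1 6

After move 3 (R):
2 3 4
5 8 7
1 0 6

After move 4 (D):
2 3 4
5 8 7
1 0 6

After move 5 (U):
2 3 4
5 0 7
1 8 6

After move 6 (D):
2 3 4
5 8 7
1 0 6

After move 7 (U):
2 3 4
5 0 7
1 8 6

After move 8 (U):
2 0 4
5 3 7
1 8 6

After move 9 (D):
2 3 4
5 0 7
1 8 6

After move 10 (L):
2 3 4
0 5 7
1 8 6

After move 11 (D):
2 3 4
1 5 7
0 8 6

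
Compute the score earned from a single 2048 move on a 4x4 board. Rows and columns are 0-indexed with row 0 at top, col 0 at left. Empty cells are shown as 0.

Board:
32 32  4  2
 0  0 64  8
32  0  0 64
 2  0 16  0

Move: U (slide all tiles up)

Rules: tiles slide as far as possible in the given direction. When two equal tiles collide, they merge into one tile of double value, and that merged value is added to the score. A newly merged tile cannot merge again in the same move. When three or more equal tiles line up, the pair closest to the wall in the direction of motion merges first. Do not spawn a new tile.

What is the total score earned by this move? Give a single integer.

Slide up:
col 0: [32, 0, 32, 2] -> [64, 2, 0, 0]  score +64 (running 64)
col 1: [32, 0, 0, 0] -> [32, 0, 0, 0]  score +0 (running 64)
col 2: [4, 64, 0, 16] -> [4, 64, 16, 0]  score +0 (running 64)
col 3: [2, 8, 64, 0] -> [2, 8, 64, 0]  score +0 (running 64)
Board after move:
64 32  4  2
 2  0 64  8
 0  0 16 64
 0  0  0  0

Answer: 64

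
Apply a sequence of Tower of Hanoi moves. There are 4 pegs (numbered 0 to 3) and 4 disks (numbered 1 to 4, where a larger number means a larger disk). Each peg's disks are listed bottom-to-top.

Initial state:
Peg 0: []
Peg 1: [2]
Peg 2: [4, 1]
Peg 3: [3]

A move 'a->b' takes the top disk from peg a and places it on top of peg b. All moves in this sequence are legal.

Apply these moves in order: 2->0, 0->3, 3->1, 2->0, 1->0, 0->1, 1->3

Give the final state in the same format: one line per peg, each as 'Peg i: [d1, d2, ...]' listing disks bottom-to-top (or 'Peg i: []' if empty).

After move 1 (2->0):
Peg 0: [1]
Peg 1: [2]
Peg 2: [4]
Peg 3: [3]

After move 2 (0->3):
Peg 0: []
Peg 1: [2]
Peg 2: [4]
Peg 3: [3, 1]

After move 3 (3->1):
Peg 0: []
Peg 1: [2, 1]
Peg 2: [4]
Peg 3: [3]

After move 4 (2->0):
Peg 0: [4]
Peg 1: [2, 1]
Peg 2: []
Peg 3: [3]

After move 5 (1->0):
Peg 0: [4, 1]
Peg 1: [2]
Peg 2: []
Peg 3: [3]

After move 6 (0->1):
Peg 0: [4]
Peg 1: [2, 1]
Peg 2: []
Peg 3: [3]

After move 7 (1->3):
Peg 0: [4]
Peg 1: [2]
Peg 2: []
Peg 3: [3, 1]

Answer: Peg 0: [4]
Peg 1: [2]
Peg 2: []
Peg 3: [3, 1]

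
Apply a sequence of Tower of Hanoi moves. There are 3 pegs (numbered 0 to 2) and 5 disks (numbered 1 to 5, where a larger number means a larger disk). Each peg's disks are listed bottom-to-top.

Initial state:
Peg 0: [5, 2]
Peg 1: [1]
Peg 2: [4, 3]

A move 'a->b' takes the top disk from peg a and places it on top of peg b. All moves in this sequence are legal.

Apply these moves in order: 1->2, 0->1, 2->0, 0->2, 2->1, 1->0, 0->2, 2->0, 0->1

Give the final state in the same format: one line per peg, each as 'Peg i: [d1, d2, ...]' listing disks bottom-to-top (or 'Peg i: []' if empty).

After move 1 (1->2):
Peg 0: [5, 2]
Peg 1: []
Peg 2: [4, 3, 1]

After move 2 (0->1):
Peg 0: [5]
Peg 1: [2]
Peg 2: [4, 3, 1]

After move 3 (2->0):
Peg 0: [5, 1]
Peg 1: [2]
Peg 2: [4, 3]

After move 4 (0->2):
Peg 0: [5]
Peg 1: [2]
Peg 2: [4, 3, 1]

After move 5 (2->1):
Peg 0: [5]
Peg 1: [2, 1]
Peg 2: [4, 3]

After move 6 (1->0):
Peg 0: [5, 1]
Peg 1: [2]
Peg 2: [4, 3]

After move 7 (0->2):
Peg 0: [5]
Peg 1: [2]
Peg 2: [4, 3, 1]

After move 8 (2->0):
Peg 0: [5, 1]
Peg 1: [2]
Peg 2: [4, 3]

After move 9 (0->1):
Peg 0: [5]
Peg 1: [2, 1]
Peg 2: [4, 3]

Answer: Peg 0: [5]
Peg 1: [2, 1]
Peg 2: [4, 3]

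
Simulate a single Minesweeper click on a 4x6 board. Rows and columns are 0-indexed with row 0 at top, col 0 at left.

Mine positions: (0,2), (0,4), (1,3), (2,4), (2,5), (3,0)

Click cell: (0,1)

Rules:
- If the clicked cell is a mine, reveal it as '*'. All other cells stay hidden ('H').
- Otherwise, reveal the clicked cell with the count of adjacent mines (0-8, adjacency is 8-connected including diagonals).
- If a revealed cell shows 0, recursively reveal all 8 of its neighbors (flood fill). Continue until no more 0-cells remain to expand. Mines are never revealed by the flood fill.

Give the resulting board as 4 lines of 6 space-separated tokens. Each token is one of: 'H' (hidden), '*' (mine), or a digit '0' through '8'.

H 1 H H H H
H H H H H H
H H H H H H
H H H H H H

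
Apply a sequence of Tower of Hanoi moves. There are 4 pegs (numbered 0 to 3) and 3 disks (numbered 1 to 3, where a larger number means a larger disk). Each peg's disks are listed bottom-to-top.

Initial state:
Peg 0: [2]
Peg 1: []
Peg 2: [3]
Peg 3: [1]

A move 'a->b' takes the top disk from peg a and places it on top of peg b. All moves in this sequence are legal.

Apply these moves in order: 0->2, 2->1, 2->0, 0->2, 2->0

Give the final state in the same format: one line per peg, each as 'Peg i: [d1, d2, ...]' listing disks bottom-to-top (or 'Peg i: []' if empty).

Answer: Peg 0: [3]
Peg 1: [2]
Peg 2: []
Peg 3: [1]

Derivation:
After move 1 (0->2):
Peg 0: []
Peg 1: []
Peg 2: [3, 2]
Peg 3: [1]

After move 2 (2->1):
Peg 0: []
Peg 1: [2]
Peg 2: [3]
Peg 3: [1]

After move 3 (2->0):
Peg 0: [3]
Peg 1: [2]
Peg 2: []
Peg 3: [1]

After move 4 (0->2):
Peg 0: []
Peg 1: [2]
Peg 2: [3]
Peg 3: [1]

After move 5 (2->0):
Peg 0: [3]
Peg 1: [2]
Peg 2: []
Peg 3: [1]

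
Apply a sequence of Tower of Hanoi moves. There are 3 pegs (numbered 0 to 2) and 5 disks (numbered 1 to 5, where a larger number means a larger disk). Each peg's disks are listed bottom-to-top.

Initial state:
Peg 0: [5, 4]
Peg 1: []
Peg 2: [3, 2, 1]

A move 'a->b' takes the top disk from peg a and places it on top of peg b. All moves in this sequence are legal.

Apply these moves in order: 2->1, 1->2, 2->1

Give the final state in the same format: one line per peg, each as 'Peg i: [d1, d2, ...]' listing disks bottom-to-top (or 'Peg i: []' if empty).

After move 1 (2->1):
Peg 0: [5, 4]
Peg 1: [1]
Peg 2: [3, 2]

After move 2 (1->2):
Peg 0: [5, 4]
Peg 1: []
Peg 2: [3, 2, 1]

After move 3 (2->1):
Peg 0: [5, 4]
Peg 1: [1]
Peg 2: [3, 2]

Answer: Peg 0: [5, 4]
Peg 1: [1]
Peg 2: [3, 2]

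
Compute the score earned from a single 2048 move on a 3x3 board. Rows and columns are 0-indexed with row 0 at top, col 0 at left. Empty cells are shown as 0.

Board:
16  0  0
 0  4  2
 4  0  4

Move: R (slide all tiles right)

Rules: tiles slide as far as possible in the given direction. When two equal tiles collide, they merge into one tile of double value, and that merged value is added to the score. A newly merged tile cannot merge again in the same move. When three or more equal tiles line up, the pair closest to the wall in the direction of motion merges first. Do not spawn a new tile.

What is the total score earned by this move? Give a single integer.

Slide right:
row 0: [16, 0, 0] -> [0, 0, 16]  score +0 (running 0)
row 1: [0, 4, 2] -> [0, 4, 2]  score +0 (running 0)
row 2: [4, 0, 4] -> [0, 0, 8]  score +8 (running 8)
Board after move:
 0  0 16
 0  4  2
 0  0  8

Answer: 8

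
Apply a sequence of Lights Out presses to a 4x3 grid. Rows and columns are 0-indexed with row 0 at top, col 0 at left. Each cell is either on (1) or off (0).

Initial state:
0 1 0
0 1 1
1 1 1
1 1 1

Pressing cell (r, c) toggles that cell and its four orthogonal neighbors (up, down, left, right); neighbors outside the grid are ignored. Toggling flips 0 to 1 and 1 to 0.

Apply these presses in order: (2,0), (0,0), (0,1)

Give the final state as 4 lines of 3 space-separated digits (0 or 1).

Answer: 0 1 1
0 0 1
0 0 1
0 1 1

Derivation:
After press 1 at (2,0):
0 1 0
1 1 1
0 0 1
0 1 1

After press 2 at (0,0):
1 0 0
0 1 1
0 0 1
0 1 1

After press 3 at (0,1):
0 1 1
0 0 1
0 0 1
0 1 1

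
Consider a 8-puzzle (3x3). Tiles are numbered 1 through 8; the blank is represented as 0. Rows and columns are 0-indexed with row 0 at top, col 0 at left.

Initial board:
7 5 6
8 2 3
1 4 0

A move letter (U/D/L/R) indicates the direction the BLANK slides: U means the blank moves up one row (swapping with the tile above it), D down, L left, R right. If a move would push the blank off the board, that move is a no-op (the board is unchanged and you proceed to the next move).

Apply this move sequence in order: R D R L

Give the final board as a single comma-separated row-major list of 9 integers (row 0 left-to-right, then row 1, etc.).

Answer: 7, 5, 6, 8, 2, 3, 1, 0, 4

Derivation:
After move 1 (R):
7 5 6
8 2 3
1 4 0

After move 2 (D):
7 5 6
8 2 3
1 4 0

After move 3 (R):
7 5 6
8 2 3
1 4 0

After move 4 (L):
7 5 6
8 2 3
1 0 4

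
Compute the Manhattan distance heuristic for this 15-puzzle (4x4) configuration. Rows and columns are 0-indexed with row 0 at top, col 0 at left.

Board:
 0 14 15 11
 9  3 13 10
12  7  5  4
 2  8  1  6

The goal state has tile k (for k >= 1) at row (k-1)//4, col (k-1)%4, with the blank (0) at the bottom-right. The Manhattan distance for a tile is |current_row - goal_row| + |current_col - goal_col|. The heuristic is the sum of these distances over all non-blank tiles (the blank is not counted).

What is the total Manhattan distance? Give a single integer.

Answer: 46

Derivation:
Tile 14: (0,1)->(3,1) = 3
Tile 15: (0,2)->(3,2) = 3
Tile 11: (0,3)->(2,2) = 3
Tile 9: (1,0)->(2,0) = 1
Tile 3: (1,1)->(0,2) = 2
Tile 13: (1,2)->(3,0) = 4
Tile 10: (1,3)->(2,1) = 3
Tile 12: (2,0)->(2,3) = 3
Tile 7: (2,1)->(1,2) = 2
Tile 5: (2,2)->(1,0) = 3
Tile 4: (2,3)->(0,3) = 2
Tile 2: (3,0)->(0,1) = 4
Tile 8: (3,1)->(1,3) = 4
Tile 1: (3,2)->(0,0) = 5
Tile 6: (3,3)->(1,1) = 4
Sum: 3 + 3 + 3 + 1 + 2 + 4 + 3 + 3 + 2 + 3 + 2 + 4 + 4 + 5 + 4 = 46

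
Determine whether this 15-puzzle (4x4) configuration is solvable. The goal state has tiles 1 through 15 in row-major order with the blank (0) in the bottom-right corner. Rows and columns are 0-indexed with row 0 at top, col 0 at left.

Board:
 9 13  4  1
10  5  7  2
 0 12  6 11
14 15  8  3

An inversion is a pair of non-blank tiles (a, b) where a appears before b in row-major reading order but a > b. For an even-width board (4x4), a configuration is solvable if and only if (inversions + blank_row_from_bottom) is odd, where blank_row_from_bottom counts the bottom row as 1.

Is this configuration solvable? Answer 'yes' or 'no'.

Answer: yes

Derivation:
Inversions: 45
Blank is in row 2 (0-indexed from top), which is row 2 counting from the bottom (bottom = 1).
45 + 2 = 47, which is odd, so the puzzle is solvable.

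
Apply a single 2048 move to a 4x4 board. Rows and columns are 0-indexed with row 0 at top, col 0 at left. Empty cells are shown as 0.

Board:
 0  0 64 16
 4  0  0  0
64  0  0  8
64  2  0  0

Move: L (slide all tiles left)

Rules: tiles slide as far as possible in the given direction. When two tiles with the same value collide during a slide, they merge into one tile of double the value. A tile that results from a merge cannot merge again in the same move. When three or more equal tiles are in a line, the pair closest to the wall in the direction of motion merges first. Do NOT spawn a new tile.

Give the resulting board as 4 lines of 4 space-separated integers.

Slide left:
row 0: [0, 0, 64, 16] -> [64, 16, 0, 0]
row 1: [4, 0, 0, 0] -> [4, 0, 0, 0]
row 2: [64, 0, 0, 8] -> [64, 8, 0, 0]
row 3: [64, 2, 0, 0] -> [64, 2, 0, 0]

Answer: 64 16  0  0
 4  0  0  0
64  8  0  0
64  2  0  0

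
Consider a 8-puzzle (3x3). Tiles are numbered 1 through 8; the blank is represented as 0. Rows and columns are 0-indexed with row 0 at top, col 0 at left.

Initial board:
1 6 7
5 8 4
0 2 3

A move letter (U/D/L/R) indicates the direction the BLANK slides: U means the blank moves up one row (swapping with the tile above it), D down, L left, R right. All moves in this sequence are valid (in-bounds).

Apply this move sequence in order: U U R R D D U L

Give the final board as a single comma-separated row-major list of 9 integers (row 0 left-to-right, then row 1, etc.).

After move 1 (U):
1 6 7
0 8 4
5 2 3

After move 2 (U):
0 6 7
1 8 4
5 2 3

After move 3 (R):
6 0 7
1 8 4
5 2 3

After move 4 (R):
6 7 0
1 8 4
5 2 3

After move 5 (D):
6 7 4
1 8 0
5 2 3

After move 6 (D):
6 7 4
1 8 3
5 2 0

After move 7 (U):
6 7 4
1 8 0
5 2 3

After move 8 (L):
6 7 4
1 0 8
5 2 3

Answer: 6, 7, 4, 1, 0, 8, 5, 2, 3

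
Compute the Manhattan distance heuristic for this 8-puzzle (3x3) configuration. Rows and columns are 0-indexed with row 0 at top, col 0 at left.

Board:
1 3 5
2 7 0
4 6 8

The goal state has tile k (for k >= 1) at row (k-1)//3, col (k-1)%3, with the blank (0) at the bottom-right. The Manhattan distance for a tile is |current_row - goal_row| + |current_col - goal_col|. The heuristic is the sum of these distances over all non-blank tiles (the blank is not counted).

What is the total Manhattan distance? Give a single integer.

Tile 1: (0,0)->(0,0) = 0
Tile 3: (0,1)->(0,2) = 1
Tile 5: (0,2)->(1,1) = 2
Tile 2: (1,0)->(0,1) = 2
Tile 7: (1,1)->(2,0) = 2
Tile 4: (2,0)->(1,0) = 1
Tile 6: (2,1)->(1,2) = 2
Tile 8: (2,2)->(2,1) = 1
Sum: 0 + 1 + 2 + 2 + 2 + 1 + 2 + 1 = 11

Answer: 11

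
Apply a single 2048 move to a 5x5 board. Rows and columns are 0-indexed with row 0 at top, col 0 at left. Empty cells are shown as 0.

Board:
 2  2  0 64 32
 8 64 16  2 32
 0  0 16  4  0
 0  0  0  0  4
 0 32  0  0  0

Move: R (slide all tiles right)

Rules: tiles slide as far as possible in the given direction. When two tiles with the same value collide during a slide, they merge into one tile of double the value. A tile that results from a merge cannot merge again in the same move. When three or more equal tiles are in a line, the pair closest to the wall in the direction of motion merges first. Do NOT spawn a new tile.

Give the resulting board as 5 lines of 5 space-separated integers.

Answer:  0  0  4 64 32
 8 64 16  2 32
 0  0  0 16  4
 0  0  0  0  4
 0  0  0  0 32

Derivation:
Slide right:
row 0: [2, 2, 0, 64, 32] -> [0, 0, 4, 64, 32]
row 1: [8, 64, 16, 2, 32] -> [8, 64, 16, 2, 32]
row 2: [0, 0, 16, 4, 0] -> [0, 0, 0, 16, 4]
row 3: [0, 0, 0, 0, 4] -> [0, 0, 0, 0, 4]
row 4: [0, 32, 0, 0, 0] -> [0, 0, 0, 0, 32]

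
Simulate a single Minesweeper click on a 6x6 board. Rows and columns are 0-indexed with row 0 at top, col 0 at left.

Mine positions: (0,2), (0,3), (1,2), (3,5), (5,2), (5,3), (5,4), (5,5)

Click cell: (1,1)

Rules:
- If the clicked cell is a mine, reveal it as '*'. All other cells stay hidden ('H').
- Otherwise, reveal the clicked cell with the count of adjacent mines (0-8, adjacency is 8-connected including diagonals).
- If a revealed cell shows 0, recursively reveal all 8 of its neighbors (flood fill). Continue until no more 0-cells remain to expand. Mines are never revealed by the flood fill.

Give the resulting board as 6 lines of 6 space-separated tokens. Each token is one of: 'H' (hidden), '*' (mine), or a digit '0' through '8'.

H H H H H H
H 2 H H H H
H H H H H H
H H H H H H
H H H H H H
H H H H H H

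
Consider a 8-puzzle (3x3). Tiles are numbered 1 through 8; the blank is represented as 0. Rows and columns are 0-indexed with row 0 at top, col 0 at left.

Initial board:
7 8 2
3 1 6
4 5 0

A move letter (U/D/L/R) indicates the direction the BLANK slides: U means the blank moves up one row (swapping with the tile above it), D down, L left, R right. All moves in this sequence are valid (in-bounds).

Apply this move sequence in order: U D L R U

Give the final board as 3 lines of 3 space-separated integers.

Answer: 7 8 2
3 1 0
4 5 6

Derivation:
After move 1 (U):
7 8 2
3 1 0
4 5 6

After move 2 (D):
7 8 2
3 1 6
4 5 0

After move 3 (L):
7 8 2
3 1 6
4 0 5

After move 4 (R):
7 8 2
3 1 6
4 5 0

After move 5 (U):
7 8 2
3 1 0
4 5 6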